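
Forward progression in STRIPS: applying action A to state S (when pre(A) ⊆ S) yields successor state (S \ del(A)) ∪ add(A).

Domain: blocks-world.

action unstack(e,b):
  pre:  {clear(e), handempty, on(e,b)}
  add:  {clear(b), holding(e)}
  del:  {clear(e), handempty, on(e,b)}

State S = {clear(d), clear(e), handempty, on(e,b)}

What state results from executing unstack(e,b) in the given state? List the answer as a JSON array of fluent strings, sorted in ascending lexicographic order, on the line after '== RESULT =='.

Compute (S \ del) ∪ add:
  pre ⊆ S: {clear(e), handempty, on(e,b)} ⊆ S  — applicable
  S \ del = {clear(d)}
  ∪ add   = {clear(b), clear(d), holding(e)}

== RESULT ==
["clear(b)", "clear(d)", "holding(e)"]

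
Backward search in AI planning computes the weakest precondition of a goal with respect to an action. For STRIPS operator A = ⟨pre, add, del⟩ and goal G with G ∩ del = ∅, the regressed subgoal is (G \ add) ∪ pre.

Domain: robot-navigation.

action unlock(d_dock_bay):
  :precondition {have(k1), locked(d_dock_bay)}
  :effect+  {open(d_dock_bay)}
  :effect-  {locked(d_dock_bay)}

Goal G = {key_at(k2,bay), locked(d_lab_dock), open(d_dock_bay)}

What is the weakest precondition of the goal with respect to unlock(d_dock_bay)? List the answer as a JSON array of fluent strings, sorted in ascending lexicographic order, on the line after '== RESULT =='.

Regress:
  G ∩ del = {}  (empty — regression defined)
  G \ add = {key_at(k2,bay), locked(d_lab_dock), open(d_dock_bay)} \ {open(d_dock_bay)} = {key_at(k2,bay), locked(d_lab_dock)}
  ∪ pre   = {key_at(k2,bay), locked(d_lab_dock)} ∪ {have(k1), locked(d_dock_bay)}
          = {have(k1), key_at(k2,bay), locked(d_dock_bay), locked(d_lab_dock)}

== RESULT ==
["have(k1)", "key_at(k2,bay)", "locked(d_dock_bay)", "locked(d_lab_dock)"]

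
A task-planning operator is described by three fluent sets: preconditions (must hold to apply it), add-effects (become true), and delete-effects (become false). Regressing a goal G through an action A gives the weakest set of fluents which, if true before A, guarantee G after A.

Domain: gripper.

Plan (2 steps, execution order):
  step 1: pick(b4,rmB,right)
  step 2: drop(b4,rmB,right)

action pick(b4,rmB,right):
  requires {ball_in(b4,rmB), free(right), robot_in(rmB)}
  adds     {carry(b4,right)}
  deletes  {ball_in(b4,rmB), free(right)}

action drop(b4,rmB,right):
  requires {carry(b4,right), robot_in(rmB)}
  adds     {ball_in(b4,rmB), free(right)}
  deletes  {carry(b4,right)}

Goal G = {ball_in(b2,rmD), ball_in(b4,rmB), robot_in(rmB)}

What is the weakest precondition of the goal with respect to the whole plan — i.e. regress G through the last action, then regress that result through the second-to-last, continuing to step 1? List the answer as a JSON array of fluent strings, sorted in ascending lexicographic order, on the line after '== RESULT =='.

Regress step by step:
  through step 2 (drop(b4,rmB,right)): drop {ball_in(b4,rmB)}, keep {ball_in(b2,rmD), robot_in(rmB)}, require {carry(b4,right), robot_in(rmB)}
    → {ball_in(b2,rmD), carry(b4,right), robot_in(rmB)}
  through step 1 (pick(b4,rmB,right)): drop {carry(b4,right)}, keep {ball_in(b2,rmD), robot_in(rmB)}, require {ball_in(b4,rmB), free(right), robot_in(rmB)}
    → {ball_in(b2,rmD), ball_in(b4,rmB), free(right), robot_in(rmB)}

== RESULT ==
["ball_in(b2,rmD)", "ball_in(b4,rmB)", "free(right)", "robot_in(rmB)"]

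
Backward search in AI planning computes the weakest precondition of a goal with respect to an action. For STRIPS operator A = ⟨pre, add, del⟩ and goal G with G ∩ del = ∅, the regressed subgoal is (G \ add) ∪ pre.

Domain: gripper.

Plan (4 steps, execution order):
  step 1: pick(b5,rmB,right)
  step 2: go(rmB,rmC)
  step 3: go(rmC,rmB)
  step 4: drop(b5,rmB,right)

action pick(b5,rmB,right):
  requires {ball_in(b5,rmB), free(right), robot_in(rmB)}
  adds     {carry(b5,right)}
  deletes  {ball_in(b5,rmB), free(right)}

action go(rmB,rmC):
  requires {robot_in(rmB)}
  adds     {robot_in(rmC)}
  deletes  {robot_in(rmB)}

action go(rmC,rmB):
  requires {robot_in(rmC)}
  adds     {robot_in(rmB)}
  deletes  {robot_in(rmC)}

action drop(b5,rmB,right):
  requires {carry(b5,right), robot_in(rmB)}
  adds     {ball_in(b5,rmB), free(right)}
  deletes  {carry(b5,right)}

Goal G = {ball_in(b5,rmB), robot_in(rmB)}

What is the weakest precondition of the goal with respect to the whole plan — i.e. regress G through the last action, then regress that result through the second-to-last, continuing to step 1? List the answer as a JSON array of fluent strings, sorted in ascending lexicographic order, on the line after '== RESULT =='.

Regress step by step:
  through step 4 (drop(b5,rmB,right)): drop {ball_in(b5,rmB)}, keep {robot_in(rmB)}, require {carry(b5,right), robot_in(rmB)}
    → {carry(b5,right), robot_in(rmB)}
  through step 3 (go(rmC,rmB)): drop {robot_in(rmB)}, keep {carry(b5,right)}, require {robot_in(rmC)}
    → {carry(b5,right), robot_in(rmC)}
  through step 2 (go(rmB,rmC)): drop {robot_in(rmC)}, keep {carry(b5,right)}, require {robot_in(rmB)}
    → {carry(b5,right), robot_in(rmB)}
  through step 1 (pick(b5,rmB,right)): drop {carry(b5,right)}, keep {robot_in(rmB)}, require {ball_in(b5,rmB), free(right), robot_in(rmB)}
    → {ball_in(b5,rmB), free(right), robot_in(rmB)}

== RESULT ==
["ball_in(b5,rmB)", "free(right)", "robot_in(rmB)"]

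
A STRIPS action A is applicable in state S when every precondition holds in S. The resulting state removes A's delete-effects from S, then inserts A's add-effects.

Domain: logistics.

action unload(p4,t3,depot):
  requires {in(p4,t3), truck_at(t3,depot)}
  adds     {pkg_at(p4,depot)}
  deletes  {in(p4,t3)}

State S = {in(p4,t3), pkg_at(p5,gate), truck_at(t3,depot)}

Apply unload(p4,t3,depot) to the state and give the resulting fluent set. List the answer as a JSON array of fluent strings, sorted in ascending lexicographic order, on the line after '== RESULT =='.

Progress:
  pre ⊆ S: {in(p4,t3), truck_at(t3,depot)} ⊆ S  — applicable
  S \ del = {pkg_at(p5,gate), truck_at(t3,depot)}
  ∪ add   = {pkg_at(p4,depot), pkg_at(p5,gate), truck_at(t3,depot)}

== RESULT ==
["pkg_at(p4,depot)", "pkg_at(p5,gate)", "truck_at(t3,depot)"]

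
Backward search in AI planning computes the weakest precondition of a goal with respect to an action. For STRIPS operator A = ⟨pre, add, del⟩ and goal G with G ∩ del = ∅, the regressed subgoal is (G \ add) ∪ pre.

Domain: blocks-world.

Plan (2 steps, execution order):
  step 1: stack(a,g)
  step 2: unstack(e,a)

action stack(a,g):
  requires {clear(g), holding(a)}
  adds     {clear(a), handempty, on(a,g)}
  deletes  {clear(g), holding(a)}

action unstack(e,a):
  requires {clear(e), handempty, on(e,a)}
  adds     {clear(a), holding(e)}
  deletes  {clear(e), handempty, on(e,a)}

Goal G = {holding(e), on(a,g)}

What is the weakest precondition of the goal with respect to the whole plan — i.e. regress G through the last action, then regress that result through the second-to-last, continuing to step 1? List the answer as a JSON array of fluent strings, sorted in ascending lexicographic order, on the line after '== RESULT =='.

Work backward from the goal:
  through step 2 (unstack(e,a)): drop {holding(e)}, keep {on(a,g)}, require {clear(e), handempty, on(e,a)}
    → {clear(e), handempty, on(a,g), on(e,a)}
  through step 1 (stack(a,g)): drop {handempty, on(a,g)}, keep {clear(e), on(e,a)}, require {clear(g), holding(a)}
    → {clear(e), clear(g), holding(a), on(e,a)}

== RESULT ==
["clear(e)", "clear(g)", "holding(a)", "on(e,a)"]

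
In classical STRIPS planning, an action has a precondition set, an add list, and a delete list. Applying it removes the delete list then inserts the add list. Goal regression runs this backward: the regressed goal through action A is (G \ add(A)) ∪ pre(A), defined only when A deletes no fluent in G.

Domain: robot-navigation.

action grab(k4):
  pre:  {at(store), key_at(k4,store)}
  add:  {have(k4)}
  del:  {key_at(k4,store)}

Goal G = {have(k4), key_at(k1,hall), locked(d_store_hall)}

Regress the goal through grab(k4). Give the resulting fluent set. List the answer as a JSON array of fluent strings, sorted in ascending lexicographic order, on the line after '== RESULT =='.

Regress:
  G ∩ del = {}  (empty — regression defined)
  G \ add = {have(k4), key_at(k1,hall), locked(d_store_hall)} \ {have(k4)} = {key_at(k1,hall), locked(d_store_hall)}
  ∪ pre   = {key_at(k1,hall), locked(d_store_hall)} ∪ {at(store), key_at(k4,store)}
          = {at(store), key_at(k1,hall), key_at(k4,store), locked(d_store_hall)}

== RESULT ==
["at(store)", "key_at(k1,hall)", "key_at(k4,store)", "locked(d_store_hall)"]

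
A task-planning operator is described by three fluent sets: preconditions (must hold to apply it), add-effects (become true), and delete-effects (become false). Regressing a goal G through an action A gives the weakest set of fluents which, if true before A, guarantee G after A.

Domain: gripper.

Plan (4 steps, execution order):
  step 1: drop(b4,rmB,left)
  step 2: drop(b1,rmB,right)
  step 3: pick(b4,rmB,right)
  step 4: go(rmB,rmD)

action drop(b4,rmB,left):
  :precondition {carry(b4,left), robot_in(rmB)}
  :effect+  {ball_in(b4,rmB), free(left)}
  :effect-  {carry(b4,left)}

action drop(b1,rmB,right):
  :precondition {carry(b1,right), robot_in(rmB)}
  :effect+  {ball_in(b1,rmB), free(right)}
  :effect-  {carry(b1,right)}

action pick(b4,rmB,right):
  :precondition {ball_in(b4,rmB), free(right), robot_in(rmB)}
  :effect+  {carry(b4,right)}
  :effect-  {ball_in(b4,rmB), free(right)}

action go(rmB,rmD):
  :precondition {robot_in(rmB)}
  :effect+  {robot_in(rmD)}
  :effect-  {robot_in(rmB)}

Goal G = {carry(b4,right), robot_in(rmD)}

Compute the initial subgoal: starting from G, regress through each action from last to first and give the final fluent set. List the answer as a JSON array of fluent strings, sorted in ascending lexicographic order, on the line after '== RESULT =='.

Work backward from the goal:
  through step 4 (go(rmB,rmD)): drop {robot_in(rmD)}, keep {carry(b4,right)}, require {robot_in(rmB)}
    → {carry(b4,right), robot_in(rmB)}
  through step 3 (pick(b4,rmB,right)): drop {carry(b4,right)}, keep {robot_in(rmB)}, require {ball_in(b4,rmB), free(right), robot_in(rmB)}
    → {ball_in(b4,rmB), free(right), robot_in(rmB)}
  through step 2 (drop(b1,rmB,right)): drop {free(right)}, keep {ball_in(b4,rmB), robot_in(rmB)}, require {carry(b1,right), robot_in(rmB)}
    → {ball_in(b4,rmB), carry(b1,right), robot_in(rmB)}
  through step 1 (drop(b4,rmB,left)): drop {ball_in(b4,rmB)}, keep {carry(b1,right), robot_in(rmB)}, require {carry(b4,left), robot_in(rmB)}
    → {carry(b1,right), carry(b4,left), robot_in(rmB)}

== RESULT ==
["carry(b1,right)", "carry(b4,left)", "robot_in(rmB)"]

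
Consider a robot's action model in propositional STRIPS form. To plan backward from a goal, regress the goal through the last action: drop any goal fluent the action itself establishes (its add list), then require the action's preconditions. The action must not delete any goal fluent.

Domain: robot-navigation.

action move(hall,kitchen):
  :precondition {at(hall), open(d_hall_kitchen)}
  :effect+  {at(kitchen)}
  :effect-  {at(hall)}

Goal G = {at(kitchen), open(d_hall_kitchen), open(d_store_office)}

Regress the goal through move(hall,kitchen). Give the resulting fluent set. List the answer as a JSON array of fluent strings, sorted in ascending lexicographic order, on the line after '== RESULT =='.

Regress:
  G ∩ del = {}  (empty — regression defined)
  G \ add = {at(kitchen), open(d_hall_kitchen), open(d_store_office)} \ {at(kitchen)} = {open(d_hall_kitchen), open(d_store_office)}
  ∪ pre   = {open(d_hall_kitchen), open(d_store_office)} ∪ {at(hall), open(d_hall_kitchen)}
          = {at(hall), open(d_hall_kitchen), open(d_store_office)}

== RESULT ==
["at(hall)", "open(d_hall_kitchen)", "open(d_store_office)"]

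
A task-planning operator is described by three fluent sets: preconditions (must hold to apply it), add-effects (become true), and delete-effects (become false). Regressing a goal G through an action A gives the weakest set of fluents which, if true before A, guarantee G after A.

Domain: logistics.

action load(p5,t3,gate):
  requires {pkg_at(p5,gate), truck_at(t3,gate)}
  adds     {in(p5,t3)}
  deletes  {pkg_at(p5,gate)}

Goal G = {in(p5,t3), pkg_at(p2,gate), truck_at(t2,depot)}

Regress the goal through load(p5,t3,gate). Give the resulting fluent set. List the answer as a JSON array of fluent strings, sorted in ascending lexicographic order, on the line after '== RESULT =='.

Compute (G \ add) ∪ pre:
  G ∩ del = {}  (empty — regression defined)
  G \ add = {in(p5,t3), pkg_at(p2,gate), truck_at(t2,depot)} \ {in(p5,t3)} = {pkg_at(p2,gate), truck_at(t2,depot)}
  ∪ pre   = {pkg_at(p2,gate), truck_at(t2,depot)} ∪ {pkg_at(p5,gate), truck_at(t3,gate)}
          = {pkg_at(p2,gate), pkg_at(p5,gate), truck_at(t2,depot), truck_at(t3,gate)}

== RESULT ==
["pkg_at(p2,gate)", "pkg_at(p5,gate)", "truck_at(t2,depot)", "truck_at(t3,gate)"]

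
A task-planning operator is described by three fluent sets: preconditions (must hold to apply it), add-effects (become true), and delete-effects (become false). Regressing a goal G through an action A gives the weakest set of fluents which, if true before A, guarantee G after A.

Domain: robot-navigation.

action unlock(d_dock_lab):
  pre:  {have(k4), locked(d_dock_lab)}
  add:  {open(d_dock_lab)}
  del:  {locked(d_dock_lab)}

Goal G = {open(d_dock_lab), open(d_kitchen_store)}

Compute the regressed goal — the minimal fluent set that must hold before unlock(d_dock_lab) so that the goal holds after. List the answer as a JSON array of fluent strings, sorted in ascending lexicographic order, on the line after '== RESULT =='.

Regress:
  G ∩ del = {}  (empty — regression defined)
  G \ add = {open(d_dock_lab), open(d_kitchen_store)} \ {open(d_dock_lab)} = {open(d_kitchen_store)}
  ∪ pre   = {open(d_kitchen_store)} ∪ {have(k4), locked(d_dock_lab)}
          = {have(k4), locked(d_dock_lab), open(d_kitchen_store)}

== RESULT ==
["have(k4)", "locked(d_dock_lab)", "open(d_kitchen_store)"]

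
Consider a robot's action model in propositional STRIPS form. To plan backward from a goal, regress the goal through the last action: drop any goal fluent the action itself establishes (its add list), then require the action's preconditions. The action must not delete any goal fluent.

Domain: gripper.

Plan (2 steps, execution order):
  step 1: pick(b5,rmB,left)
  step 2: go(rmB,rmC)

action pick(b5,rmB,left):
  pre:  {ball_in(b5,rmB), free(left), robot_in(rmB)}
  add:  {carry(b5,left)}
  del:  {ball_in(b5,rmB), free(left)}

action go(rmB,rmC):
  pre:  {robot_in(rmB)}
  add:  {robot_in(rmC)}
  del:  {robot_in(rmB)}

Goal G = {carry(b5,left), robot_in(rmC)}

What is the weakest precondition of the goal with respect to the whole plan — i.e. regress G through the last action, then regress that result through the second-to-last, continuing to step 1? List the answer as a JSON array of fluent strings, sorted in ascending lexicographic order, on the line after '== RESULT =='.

Regress step by step:
  through step 2 (go(rmB,rmC)): drop {robot_in(rmC)}, keep {carry(b5,left)}, require {robot_in(rmB)}
    → {carry(b5,left), robot_in(rmB)}
  through step 1 (pick(b5,rmB,left)): drop {carry(b5,left)}, keep {robot_in(rmB)}, require {ball_in(b5,rmB), free(left), robot_in(rmB)}
    → {ball_in(b5,rmB), free(left), robot_in(rmB)}

== RESULT ==
["ball_in(b5,rmB)", "free(left)", "robot_in(rmB)"]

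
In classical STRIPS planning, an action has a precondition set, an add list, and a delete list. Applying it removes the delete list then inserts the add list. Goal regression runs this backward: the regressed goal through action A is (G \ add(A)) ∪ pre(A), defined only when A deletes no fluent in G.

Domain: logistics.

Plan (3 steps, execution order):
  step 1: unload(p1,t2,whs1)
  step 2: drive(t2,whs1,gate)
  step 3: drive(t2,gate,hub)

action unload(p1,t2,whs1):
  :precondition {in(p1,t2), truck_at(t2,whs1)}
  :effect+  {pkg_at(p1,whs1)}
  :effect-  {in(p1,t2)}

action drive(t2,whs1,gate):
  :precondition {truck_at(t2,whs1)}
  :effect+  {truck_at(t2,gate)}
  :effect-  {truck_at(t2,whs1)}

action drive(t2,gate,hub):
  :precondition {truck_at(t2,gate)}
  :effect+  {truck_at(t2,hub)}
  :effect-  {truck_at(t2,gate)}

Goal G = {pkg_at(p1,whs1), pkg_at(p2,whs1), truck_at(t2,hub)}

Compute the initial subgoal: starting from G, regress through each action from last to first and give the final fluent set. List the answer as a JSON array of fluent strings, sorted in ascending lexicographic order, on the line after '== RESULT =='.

Work backward from the goal:
  through step 3 (drive(t2,gate,hub)): drop {truck_at(t2,hub)}, keep {pkg_at(p1,whs1), pkg_at(p2,whs1)}, require {truck_at(t2,gate)}
    → {pkg_at(p1,whs1), pkg_at(p2,whs1), truck_at(t2,gate)}
  through step 2 (drive(t2,whs1,gate)): drop {truck_at(t2,gate)}, keep {pkg_at(p1,whs1), pkg_at(p2,whs1)}, require {truck_at(t2,whs1)}
    → {pkg_at(p1,whs1), pkg_at(p2,whs1), truck_at(t2,whs1)}
  through step 1 (unload(p1,t2,whs1)): drop {pkg_at(p1,whs1)}, keep {pkg_at(p2,whs1), truck_at(t2,whs1)}, require {in(p1,t2), truck_at(t2,whs1)}
    → {in(p1,t2), pkg_at(p2,whs1), truck_at(t2,whs1)}

== RESULT ==
["in(p1,t2)", "pkg_at(p2,whs1)", "truck_at(t2,whs1)"]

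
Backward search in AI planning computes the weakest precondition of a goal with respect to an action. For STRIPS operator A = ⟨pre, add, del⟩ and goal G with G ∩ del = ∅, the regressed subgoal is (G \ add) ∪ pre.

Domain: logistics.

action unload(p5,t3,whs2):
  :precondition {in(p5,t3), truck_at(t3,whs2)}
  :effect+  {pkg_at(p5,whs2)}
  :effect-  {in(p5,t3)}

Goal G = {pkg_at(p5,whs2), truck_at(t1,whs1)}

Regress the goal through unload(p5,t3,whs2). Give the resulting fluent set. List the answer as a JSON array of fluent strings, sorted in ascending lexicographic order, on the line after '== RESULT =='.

Regress:
  G ∩ del = {}  (empty — regression defined)
  G \ add = {pkg_at(p5,whs2), truck_at(t1,whs1)} \ {pkg_at(p5,whs2)} = {truck_at(t1,whs1)}
  ∪ pre   = {truck_at(t1,whs1)} ∪ {in(p5,t3), truck_at(t3,whs2)}
          = {in(p5,t3), truck_at(t1,whs1), truck_at(t3,whs2)}

== RESULT ==
["in(p5,t3)", "truck_at(t1,whs1)", "truck_at(t3,whs2)"]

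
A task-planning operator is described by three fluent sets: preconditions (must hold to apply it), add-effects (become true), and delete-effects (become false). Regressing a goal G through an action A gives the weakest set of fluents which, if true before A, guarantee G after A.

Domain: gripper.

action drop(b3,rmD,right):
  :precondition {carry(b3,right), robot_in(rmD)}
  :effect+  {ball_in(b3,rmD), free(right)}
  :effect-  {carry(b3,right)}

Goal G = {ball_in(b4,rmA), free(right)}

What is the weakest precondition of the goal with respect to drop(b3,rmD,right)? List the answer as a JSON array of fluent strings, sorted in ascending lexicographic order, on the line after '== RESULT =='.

Compute (G \ add) ∪ pre:
  G ∩ del = {}  (empty — regression defined)
  G \ add = {ball_in(b4,rmA), free(right)} \ {ball_in(b3,rmD), free(right)} = {ball_in(b4,rmA)}
  ∪ pre   = {ball_in(b4,rmA)} ∪ {carry(b3,right), robot_in(rmD)}
          = {ball_in(b4,rmA), carry(b3,right), robot_in(rmD)}

== RESULT ==
["ball_in(b4,rmA)", "carry(b3,right)", "robot_in(rmD)"]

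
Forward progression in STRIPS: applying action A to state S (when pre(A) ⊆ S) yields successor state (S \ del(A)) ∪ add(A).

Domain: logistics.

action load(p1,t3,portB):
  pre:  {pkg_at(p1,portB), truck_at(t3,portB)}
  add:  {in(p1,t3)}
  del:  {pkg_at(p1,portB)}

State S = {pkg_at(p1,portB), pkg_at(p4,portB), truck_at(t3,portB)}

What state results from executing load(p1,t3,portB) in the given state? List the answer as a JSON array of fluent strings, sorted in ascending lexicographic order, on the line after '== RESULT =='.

Progress:
  pre ⊆ S: {pkg_at(p1,portB), truck_at(t3,portB)} ⊆ S  — applicable
  S \ del = {pkg_at(p4,portB), truck_at(t3,portB)}
  ∪ add   = {in(p1,t3), pkg_at(p4,portB), truck_at(t3,portB)}

== RESULT ==
["in(p1,t3)", "pkg_at(p4,portB)", "truck_at(t3,portB)"]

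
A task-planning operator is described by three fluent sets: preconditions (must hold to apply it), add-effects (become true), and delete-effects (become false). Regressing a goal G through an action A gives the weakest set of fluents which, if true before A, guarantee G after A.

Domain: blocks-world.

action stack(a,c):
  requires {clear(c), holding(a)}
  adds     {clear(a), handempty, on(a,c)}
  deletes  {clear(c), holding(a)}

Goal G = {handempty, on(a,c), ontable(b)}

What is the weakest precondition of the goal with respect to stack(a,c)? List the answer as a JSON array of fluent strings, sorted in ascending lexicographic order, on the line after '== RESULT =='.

Compute (G \ add) ∪ pre:
  G ∩ del = {}  (empty — regression defined)
  G \ add = {handempty, on(a,c), ontable(b)} \ {clear(a), handempty, on(a,c)} = {ontable(b)}
  ∪ pre   = {ontable(b)} ∪ {clear(c), holding(a)}
          = {clear(c), holding(a), ontable(b)}

== RESULT ==
["clear(c)", "holding(a)", "ontable(b)"]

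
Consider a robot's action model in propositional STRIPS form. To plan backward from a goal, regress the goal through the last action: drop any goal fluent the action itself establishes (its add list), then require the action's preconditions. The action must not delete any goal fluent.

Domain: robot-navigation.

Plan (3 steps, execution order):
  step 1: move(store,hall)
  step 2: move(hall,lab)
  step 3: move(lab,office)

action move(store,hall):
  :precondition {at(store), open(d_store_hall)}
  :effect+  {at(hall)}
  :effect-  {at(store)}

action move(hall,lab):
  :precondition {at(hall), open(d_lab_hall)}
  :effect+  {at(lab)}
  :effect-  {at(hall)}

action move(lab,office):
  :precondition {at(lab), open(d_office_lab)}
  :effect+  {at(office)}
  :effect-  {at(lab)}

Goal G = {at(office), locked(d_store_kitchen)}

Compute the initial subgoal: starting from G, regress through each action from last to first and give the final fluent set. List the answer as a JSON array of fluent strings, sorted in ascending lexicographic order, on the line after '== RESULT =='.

Work backward from the goal:
  through step 3 (move(lab,office)): drop {at(office)}, keep {locked(d_store_kitchen)}, require {at(lab), open(d_office_lab)}
    → {at(lab), locked(d_store_kitchen), open(d_office_lab)}
  through step 2 (move(hall,lab)): drop {at(lab)}, keep {locked(d_store_kitchen), open(d_office_lab)}, require {at(hall), open(d_lab_hall)}
    → {at(hall), locked(d_store_kitchen), open(d_lab_hall), open(d_office_lab)}
  through step 1 (move(store,hall)): drop {at(hall)}, keep {locked(d_store_kitchen), open(d_lab_hall), open(d_office_lab)}, require {at(store), open(d_store_hall)}
    → {at(store), locked(d_store_kitchen), open(d_lab_hall), open(d_office_lab), open(d_store_hall)}

== RESULT ==
["at(store)", "locked(d_store_kitchen)", "open(d_lab_hall)", "open(d_office_lab)", "open(d_store_hall)"]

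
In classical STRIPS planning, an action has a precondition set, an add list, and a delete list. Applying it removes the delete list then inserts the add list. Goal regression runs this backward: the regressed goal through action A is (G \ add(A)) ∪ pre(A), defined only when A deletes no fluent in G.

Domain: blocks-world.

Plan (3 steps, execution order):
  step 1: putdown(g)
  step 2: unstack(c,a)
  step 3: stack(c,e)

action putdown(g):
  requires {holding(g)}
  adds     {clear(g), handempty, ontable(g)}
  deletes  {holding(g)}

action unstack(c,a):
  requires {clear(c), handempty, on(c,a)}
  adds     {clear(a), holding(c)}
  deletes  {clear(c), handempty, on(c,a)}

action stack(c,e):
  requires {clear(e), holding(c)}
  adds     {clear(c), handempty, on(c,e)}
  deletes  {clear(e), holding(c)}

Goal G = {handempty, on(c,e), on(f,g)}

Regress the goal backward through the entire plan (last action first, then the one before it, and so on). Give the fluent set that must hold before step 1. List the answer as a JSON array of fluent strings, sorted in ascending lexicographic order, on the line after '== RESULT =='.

Regress step by step:
  through step 3 (stack(c,e)): drop {handempty, on(c,e)}, keep {on(f,g)}, require {clear(e), holding(c)}
    → {clear(e), holding(c), on(f,g)}
  through step 2 (unstack(c,a)): drop {holding(c)}, keep {clear(e), on(f,g)}, require {clear(c), handempty, on(c,a)}
    → {clear(c), clear(e), handempty, on(c,a), on(f,g)}
  through step 1 (putdown(g)): drop {handempty}, keep {clear(c), clear(e), on(c,a), on(f,g)}, require {holding(g)}
    → {clear(c), clear(e), holding(g), on(c,a), on(f,g)}

== RESULT ==
["clear(c)", "clear(e)", "holding(g)", "on(c,a)", "on(f,g)"]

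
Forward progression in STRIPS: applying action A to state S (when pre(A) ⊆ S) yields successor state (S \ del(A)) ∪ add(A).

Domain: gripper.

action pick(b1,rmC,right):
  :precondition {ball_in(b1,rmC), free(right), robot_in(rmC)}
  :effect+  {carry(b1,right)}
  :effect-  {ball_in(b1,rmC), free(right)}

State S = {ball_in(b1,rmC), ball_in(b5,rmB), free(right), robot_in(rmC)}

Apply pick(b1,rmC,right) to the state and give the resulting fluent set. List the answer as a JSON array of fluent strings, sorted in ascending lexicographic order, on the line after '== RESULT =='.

Progress:
  pre ⊆ S: {ball_in(b1,rmC), free(right), robot_in(rmC)} ⊆ S  — applicable
  S \ del = {ball_in(b5,rmB), robot_in(rmC)}
  ∪ add   = {ball_in(b5,rmB), carry(b1,right), robot_in(rmC)}

== RESULT ==
["ball_in(b5,rmB)", "carry(b1,right)", "robot_in(rmC)"]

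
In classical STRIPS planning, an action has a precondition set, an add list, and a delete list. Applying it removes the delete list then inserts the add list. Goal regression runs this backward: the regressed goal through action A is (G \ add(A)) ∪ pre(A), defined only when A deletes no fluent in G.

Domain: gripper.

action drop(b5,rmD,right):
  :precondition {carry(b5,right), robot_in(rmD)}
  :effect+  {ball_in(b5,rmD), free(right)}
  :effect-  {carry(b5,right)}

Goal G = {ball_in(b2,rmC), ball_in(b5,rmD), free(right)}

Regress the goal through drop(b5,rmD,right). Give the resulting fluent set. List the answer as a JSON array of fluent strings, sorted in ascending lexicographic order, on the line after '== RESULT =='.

Compute (G \ add) ∪ pre:
  G ∩ del = {}  (empty — regression defined)
  G \ add = {ball_in(b2,rmC), ball_in(b5,rmD), free(right)} \ {ball_in(b5,rmD), free(right)} = {ball_in(b2,rmC)}
  ∪ pre   = {ball_in(b2,rmC)} ∪ {carry(b5,right), robot_in(rmD)}
          = {ball_in(b2,rmC), carry(b5,right), robot_in(rmD)}

== RESULT ==
["ball_in(b2,rmC)", "carry(b5,right)", "robot_in(rmD)"]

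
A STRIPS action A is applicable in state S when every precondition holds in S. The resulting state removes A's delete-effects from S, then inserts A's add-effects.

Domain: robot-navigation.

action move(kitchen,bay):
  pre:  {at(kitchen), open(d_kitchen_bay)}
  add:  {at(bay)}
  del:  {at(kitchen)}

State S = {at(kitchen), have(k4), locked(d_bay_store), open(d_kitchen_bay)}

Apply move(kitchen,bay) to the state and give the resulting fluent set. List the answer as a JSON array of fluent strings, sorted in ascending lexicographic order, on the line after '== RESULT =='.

Compute (S \ del) ∪ add:
  pre ⊆ S: {at(kitchen), open(d_kitchen_bay)} ⊆ S  — applicable
  S \ del = {have(k4), locked(d_bay_store), open(d_kitchen_bay)}
  ∪ add   = {at(bay), have(k4), locked(d_bay_store), open(d_kitchen_bay)}

== RESULT ==
["at(bay)", "have(k4)", "locked(d_bay_store)", "open(d_kitchen_bay)"]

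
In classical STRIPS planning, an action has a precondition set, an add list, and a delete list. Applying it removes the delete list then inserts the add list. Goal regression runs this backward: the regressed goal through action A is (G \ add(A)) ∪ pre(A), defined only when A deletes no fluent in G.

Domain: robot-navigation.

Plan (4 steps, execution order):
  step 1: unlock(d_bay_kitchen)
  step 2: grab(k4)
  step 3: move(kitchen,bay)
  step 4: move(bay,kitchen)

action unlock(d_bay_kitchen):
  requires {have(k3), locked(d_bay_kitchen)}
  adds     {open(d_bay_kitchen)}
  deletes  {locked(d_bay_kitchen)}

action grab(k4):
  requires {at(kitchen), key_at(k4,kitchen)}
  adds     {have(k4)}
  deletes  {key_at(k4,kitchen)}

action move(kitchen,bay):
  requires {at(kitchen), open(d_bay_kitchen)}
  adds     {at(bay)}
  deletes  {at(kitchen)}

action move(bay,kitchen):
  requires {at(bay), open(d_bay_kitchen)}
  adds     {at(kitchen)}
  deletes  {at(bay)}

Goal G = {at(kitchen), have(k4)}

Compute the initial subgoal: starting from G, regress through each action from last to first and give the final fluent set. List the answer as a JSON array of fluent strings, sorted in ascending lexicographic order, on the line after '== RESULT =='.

Regress step by step:
  through step 4 (move(bay,kitchen)): drop {at(kitchen)}, keep {have(k4)}, require {at(bay), open(d_bay_kitchen)}
    → {at(bay), have(k4), open(d_bay_kitchen)}
  through step 3 (move(kitchen,bay)): drop {at(bay)}, keep {have(k4), open(d_bay_kitchen)}, require {at(kitchen), open(d_bay_kitchen)}
    → {at(kitchen), have(k4), open(d_bay_kitchen)}
  through step 2 (grab(k4)): drop {have(k4)}, keep {at(kitchen), open(d_bay_kitchen)}, require {at(kitchen), key_at(k4,kitchen)}
    → {at(kitchen), key_at(k4,kitchen), open(d_bay_kitchen)}
  through step 1 (unlock(d_bay_kitchen)): drop {open(d_bay_kitchen)}, keep {at(kitchen), key_at(k4,kitchen)}, require {have(k3), locked(d_bay_kitchen)}
    → {at(kitchen), have(k3), key_at(k4,kitchen), locked(d_bay_kitchen)}

== RESULT ==
["at(kitchen)", "have(k3)", "key_at(k4,kitchen)", "locked(d_bay_kitchen)"]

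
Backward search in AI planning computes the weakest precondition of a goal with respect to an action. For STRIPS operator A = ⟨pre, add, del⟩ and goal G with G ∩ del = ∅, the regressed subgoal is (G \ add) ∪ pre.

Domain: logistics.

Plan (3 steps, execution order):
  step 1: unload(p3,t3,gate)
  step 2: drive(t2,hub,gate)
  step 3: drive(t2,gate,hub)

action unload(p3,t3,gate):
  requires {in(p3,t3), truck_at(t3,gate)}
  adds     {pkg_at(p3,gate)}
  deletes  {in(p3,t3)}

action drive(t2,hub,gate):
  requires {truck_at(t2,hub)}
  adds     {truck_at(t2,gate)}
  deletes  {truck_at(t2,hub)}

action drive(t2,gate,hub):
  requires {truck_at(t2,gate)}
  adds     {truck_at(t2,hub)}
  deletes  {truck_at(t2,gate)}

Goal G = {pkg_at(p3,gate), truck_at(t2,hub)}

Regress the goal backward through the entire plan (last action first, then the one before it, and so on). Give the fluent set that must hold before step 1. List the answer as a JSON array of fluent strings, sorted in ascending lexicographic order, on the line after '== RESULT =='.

Regress step by step:
  through step 3 (drive(t2,gate,hub)): drop {truck_at(t2,hub)}, keep {pkg_at(p3,gate)}, require {truck_at(t2,gate)}
    → {pkg_at(p3,gate), truck_at(t2,gate)}
  through step 2 (drive(t2,hub,gate)): drop {truck_at(t2,gate)}, keep {pkg_at(p3,gate)}, require {truck_at(t2,hub)}
    → {pkg_at(p3,gate), truck_at(t2,hub)}
  through step 1 (unload(p3,t3,gate)): drop {pkg_at(p3,gate)}, keep {truck_at(t2,hub)}, require {in(p3,t3), truck_at(t3,gate)}
    → {in(p3,t3), truck_at(t2,hub), truck_at(t3,gate)}

== RESULT ==
["in(p3,t3)", "truck_at(t2,hub)", "truck_at(t3,gate)"]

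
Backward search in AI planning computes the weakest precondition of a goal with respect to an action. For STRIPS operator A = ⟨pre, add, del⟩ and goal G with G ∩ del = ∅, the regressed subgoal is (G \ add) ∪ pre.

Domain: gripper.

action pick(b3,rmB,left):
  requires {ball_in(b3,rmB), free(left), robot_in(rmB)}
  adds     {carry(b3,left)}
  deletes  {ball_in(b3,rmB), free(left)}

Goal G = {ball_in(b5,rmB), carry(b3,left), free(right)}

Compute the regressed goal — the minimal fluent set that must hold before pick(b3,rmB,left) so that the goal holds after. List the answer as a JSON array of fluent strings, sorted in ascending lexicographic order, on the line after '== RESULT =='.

Regress:
  G ∩ del = {}  (empty — regression defined)
  G \ add = {ball_in(b5,rmB), carry(b3,left), free(right)} \ {carry(b3,left)} = {ball_in(b5,rmB), free(right)}
  ∪ pre   = {ball_in(b5,rmB), free(right)} ∪ {ball_in(b3,rmB), free(left), robot_in(rmB)}
          = {ball_in(b3,rmB), ball_in(b5,rmB), free(left), free(right), robot_in(rmB)}

== RESULT ==
["ball_in(b3,rmB)", "ball_in(b5,rmB)", "free(left)", "free(right)", "robot_in(rmB)"]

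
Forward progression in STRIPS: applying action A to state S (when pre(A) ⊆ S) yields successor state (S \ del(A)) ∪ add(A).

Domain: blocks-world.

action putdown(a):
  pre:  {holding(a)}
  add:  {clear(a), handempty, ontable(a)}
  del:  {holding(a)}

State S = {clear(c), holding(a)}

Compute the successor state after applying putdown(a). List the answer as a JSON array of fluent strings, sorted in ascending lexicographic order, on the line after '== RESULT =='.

Progress:
  pre ⊆ S: {holding(a)} ⊆ S  — applicable
  S \ del = {clear(c)}
  ∪ add   = {clear(a), clear(c), handempty, ontable(a)}

== RESULT ==
["clear(a)", "clear(c)", "handempty", "ontable(a)"]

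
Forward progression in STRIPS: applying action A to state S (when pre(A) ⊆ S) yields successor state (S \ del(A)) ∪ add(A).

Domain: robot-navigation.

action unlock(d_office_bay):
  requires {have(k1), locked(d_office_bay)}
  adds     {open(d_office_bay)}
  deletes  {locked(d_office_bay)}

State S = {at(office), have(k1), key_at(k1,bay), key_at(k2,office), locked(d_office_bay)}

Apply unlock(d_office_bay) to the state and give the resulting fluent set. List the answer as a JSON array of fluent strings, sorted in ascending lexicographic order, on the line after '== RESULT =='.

Progress:
  pre ⊆ S: {have(k1), locked(d_office_bay)} ⊆ S  — applicable
  S \ del = {at(office), have(k1), key_at(k1,bay), key_at(k2,office)}
  ∪ add   = {at(office), have(k1), key_at(k1,bay), key_at(k2,office), open(d_office_bay)}

== RESULT ==
["at(office)", "have(k1)", "key_at(k1,bay)", "key_at(k2,office)", "open(d_office_bay)"]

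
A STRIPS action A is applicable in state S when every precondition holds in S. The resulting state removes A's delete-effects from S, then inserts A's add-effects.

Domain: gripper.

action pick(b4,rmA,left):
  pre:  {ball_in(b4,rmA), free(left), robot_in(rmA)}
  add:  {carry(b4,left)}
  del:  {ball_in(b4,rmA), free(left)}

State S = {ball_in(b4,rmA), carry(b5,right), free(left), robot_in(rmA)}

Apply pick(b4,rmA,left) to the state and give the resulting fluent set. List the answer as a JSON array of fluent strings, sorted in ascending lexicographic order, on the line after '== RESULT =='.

Compute (S \ del) ∪ add:
  pre ⊆ S: {ball_in(b4,rmA), free(left), robot_in(rmA)} ⊆ S  — applicable
  S \ del = {carry(b5,right), robot_in(rmA)}
  ∪ add   = {carry(b4,left), carry(b5,right), robot_in(rmA)}

== RESULT ==
["carry(b4,left)", "carry(b5,right)", "robot_in(rmA)"]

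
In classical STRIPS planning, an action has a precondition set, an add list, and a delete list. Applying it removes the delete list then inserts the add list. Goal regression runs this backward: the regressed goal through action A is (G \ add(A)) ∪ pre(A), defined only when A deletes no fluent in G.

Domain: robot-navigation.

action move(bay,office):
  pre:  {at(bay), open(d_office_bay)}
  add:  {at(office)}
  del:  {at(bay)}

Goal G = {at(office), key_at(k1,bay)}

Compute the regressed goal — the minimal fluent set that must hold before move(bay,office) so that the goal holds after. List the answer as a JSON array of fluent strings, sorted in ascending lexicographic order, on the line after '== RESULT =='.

Regress:
  G ∩ del = {}  (empty — regression defined)
  G \ add = {at(office), key_at(k1,bay)} \ {at(office)} = {key_at(k1,bay)}
  ∪ pre   = {key_at(k1,bay)} ∪ {at(bay), open(d_office_bay)}
          = {at(bay), key_at(k1,bay), open(d_office_bay)}

== RESULT ==
["at(bay)", "key_at(k1,bay)", "open(d_office_bay)"]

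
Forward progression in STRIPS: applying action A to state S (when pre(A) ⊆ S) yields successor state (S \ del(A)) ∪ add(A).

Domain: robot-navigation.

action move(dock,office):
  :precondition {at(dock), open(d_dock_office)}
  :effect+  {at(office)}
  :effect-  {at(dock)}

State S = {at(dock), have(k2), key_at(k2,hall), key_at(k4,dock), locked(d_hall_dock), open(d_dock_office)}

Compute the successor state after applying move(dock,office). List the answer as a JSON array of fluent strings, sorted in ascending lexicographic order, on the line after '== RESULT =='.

Progress:
  pre ⊆ S: {at(dock), open(d_dock_office)} ⊆ S  — applicable
  S \ del = {have(k2), key_at(k2,hall), key_at(k4,dock), locked(d_hall_dock), open(d_dock_office)}
  ∪ add   = {at(office), have(k2), key_at(k2,hall), key_at(k4,dock), locked(d_hall_dock), open(d_dock_office)}

== RESULT ==
["at(office)", "have(k2)", "key_at(k2,hall)", "key_at(k4,dock)", "locked(d_hall_dock)", "open(d_dock_office)"]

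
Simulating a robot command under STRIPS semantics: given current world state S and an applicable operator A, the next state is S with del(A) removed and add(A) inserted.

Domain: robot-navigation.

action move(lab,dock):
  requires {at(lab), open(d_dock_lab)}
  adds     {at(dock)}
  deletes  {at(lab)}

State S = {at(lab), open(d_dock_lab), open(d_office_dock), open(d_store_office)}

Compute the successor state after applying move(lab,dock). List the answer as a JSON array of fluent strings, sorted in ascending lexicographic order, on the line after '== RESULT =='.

Compute (S \ del) ∪ add:
  pre ⊆ S: {at(lab), open(d_dock_lab)} ⊆ S  — applicable
  S \ del = {open(d_dock_lab), open(d_office_dock), open(d_store_office)}
  ∪ add   = {at(dock), open(d_dock_lab), open(d_office_dock), open(d_store_office)}

== RESULT ==
["at(dock)", "open(d_dock_lab)", "open(d_office_dock)", "open(d_store_office)"]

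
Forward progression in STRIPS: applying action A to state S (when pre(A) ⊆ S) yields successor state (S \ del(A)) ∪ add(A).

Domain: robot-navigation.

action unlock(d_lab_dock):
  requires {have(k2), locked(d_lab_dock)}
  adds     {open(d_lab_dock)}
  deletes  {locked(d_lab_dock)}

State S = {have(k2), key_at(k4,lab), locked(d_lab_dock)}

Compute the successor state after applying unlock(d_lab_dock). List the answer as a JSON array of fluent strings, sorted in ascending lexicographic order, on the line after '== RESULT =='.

Compute (S \ del) ∪ add:
  pre ⊆ S: {have(k2), locked(d_lab_dock)} ⊆ S  — applicable
  S \ del = {have(k2), key_at(k4,lab)}
  ∪ add   = {have(k2), key_at(k4,lab), open(d_lab_dock)}

== RESULT ==
["have(k2)", "key_at(k4,lab)", "open(d_lab_dock)"]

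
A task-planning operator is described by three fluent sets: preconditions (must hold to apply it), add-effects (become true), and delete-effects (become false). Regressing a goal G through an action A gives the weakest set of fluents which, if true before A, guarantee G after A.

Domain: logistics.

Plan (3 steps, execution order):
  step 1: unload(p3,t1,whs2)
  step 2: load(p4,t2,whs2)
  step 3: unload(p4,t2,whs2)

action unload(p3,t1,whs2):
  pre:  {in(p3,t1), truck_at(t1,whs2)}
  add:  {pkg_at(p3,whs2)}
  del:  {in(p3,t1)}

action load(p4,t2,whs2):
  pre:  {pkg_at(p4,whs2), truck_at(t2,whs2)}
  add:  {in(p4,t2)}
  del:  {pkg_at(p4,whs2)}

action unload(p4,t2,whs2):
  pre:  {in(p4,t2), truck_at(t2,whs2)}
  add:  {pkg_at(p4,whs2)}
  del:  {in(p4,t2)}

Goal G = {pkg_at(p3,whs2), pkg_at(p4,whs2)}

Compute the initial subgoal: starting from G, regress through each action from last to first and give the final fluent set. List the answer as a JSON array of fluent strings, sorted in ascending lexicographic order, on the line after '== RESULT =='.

Regress step by step:
  through step 3 (unload(p4,t2,whs2)): drop {pkg_at(p4,whs2)}, keep {pkg_at(p3,whs2)}, require {in(p4,t2), truck_at(t2,whs2)}
    → {in(p4,t2), pkg_at(p3,whs2), truck_at(t2,whs2)}
  through step 2 (load(p4,t2,whs2)): drop {in(p4,t2)}, keep {pkg_at(p3,whs2), truck_at(t2,whs2)}, require {pkg_at(p4,whs2), truck_at(t2,whs2)}
    → {pkg_at(p3,whs2), pkg_at(p4,whs2), truck_at(t2,whs2)}
  through step 1 (unload(p3,t1,whs2)): drop {pkg_at(p3,whs2)}, keep {pkg_at(p4,whs2), truck_at(t2,whs2)}, require {in(p3,t1), truck_at(t1,whs2)}
    → {in(p3,t1), pkg_at(p4,whs2), truck_at(t1,whs2), truck_at(t2,whs2)}

== RESULT ==
["in(p3,t1)", "pkg_at(p4,whs2)", "truck_at(t1,whs2)", "truck_at(t2,whs2)"]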